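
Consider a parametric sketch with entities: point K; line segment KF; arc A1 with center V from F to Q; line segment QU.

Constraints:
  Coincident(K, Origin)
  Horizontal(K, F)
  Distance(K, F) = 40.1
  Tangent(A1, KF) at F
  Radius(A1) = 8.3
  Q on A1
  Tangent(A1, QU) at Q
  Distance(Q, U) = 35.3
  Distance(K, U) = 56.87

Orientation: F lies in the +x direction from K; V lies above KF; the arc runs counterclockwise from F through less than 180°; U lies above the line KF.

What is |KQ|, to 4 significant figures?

49.17

K is at the origin; K and F share the same y with |KF| = 40.1 and F on the +x side, so F = (40.10, 0.000). A1 meets KF tangentially, so VF is at right angles to KF, so V = F + (0, 8.3) = (40.10, 8.300). Since VQ ⟂ QU (tangency), |VU| = √(8.3² + 35.3²) = 36.26 regardless of where Q sits on A1. So U lies on both circle(K, 56.87) and circle(V, 36.26); the above-KF intersection is U = (35.67, 44.29). Q is the foot of the tangent from U: Q = (47.89, 11.17).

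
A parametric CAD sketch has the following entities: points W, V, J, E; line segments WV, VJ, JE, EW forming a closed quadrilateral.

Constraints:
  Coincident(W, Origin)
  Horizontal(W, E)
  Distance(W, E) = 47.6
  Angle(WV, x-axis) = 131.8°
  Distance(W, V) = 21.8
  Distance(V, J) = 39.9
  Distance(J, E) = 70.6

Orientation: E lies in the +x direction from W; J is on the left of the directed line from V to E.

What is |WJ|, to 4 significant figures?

53.02

Checks: |VJ| = 39.90 ✓; |JE| = 70.60 ✓.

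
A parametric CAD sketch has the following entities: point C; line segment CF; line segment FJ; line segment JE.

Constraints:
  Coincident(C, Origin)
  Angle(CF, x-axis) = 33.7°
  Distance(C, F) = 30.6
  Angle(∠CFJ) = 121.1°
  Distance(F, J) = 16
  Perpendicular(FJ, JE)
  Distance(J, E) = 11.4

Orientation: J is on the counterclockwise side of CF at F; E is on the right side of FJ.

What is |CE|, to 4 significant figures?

49.25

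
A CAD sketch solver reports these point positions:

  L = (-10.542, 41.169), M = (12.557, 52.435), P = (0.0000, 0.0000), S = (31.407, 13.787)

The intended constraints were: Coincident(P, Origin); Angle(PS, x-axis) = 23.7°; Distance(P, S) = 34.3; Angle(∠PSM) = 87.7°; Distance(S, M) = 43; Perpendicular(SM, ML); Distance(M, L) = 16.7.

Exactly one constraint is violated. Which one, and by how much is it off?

Distance(M, L) = 16.7 — off by 9.00.

P = (0.00, 0.00) ✓; PS at 23.70° ✓; |PS| = 34.30 ✓; ∠PSM = 87.70° ✓; |SM| = 43.00 ✓; ∠(SM, ML) = 90.00° ✓; |ML| = 25.70 ✗.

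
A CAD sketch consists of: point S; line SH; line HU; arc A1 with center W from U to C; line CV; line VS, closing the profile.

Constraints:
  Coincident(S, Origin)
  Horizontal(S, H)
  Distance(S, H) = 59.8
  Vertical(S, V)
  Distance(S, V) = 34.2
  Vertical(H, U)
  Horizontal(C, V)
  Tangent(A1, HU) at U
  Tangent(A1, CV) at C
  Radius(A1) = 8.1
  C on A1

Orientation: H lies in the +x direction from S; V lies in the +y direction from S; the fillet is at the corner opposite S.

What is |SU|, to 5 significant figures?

65.248

S is at the origin; S and H share the same y with |SH| = 59.8 and H on the +x side, so H = (59.800, 0.0000). S and V share the same x with |SV| = 34.2 and V on the +y side, so V = (0.0000, 34.200). The virtual corner opposite S is at (59.800, 34.200). Tangency of A1 to HU means the radius WU is perpendicular to HU and the tangent condition forces WC to be normal to CV, with radius 8.1, so the center W sits 8.1 in from both sides at W = (51.700, 26.100). That places the tangent points at U = (59.800, 26.100) on HU and C = (51.700, 34.200) on CV. Then |SU| = |U − S| = 65.248.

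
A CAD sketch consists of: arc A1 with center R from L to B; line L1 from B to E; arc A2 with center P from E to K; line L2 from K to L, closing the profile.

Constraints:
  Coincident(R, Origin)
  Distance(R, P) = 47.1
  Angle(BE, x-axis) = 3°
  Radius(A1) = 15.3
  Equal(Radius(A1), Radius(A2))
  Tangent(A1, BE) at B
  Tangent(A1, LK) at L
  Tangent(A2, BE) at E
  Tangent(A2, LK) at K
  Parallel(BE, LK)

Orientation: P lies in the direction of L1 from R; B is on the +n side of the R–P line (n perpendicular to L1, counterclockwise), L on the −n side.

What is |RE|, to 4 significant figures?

49.52

The slot axis is L1's direction at 3.0°, so u = (cos 3.0°, sin 3.0°) = (0.9986, 0.05234) and n = (−sin 3.0°, cos 3.0°) = (-0.05234, 0.9986). R is at the origin and P lies 47.1 along u from R, so P = 47.1·u = (47.04, 2.465). Tangency of A1 to both parallel lines with radius 15.3 puts B and L at R ± 15.3·n: B = (-0.8007, 15.28), L = (0.8007, -15.28). Equal radii place E and K the same way about P: E = P + 15.3·n = (46.23, 17.74), K = P − 15.3·n = (47.84, -12.81). Then |RE| = |E − R| = 49.52.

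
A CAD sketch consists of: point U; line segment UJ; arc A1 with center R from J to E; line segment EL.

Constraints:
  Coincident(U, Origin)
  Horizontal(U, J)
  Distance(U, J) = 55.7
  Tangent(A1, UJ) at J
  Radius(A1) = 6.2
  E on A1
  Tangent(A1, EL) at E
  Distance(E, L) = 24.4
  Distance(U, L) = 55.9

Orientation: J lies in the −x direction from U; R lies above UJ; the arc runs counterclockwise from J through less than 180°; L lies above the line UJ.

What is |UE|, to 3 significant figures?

49.8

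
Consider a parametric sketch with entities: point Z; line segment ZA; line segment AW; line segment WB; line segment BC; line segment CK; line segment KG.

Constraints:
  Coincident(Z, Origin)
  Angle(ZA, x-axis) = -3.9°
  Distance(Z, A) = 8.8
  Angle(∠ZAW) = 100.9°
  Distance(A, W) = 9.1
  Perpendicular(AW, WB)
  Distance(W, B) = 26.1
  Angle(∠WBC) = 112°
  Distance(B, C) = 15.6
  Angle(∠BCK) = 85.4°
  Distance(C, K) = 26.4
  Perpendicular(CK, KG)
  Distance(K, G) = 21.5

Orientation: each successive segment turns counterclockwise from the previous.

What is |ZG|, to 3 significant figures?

12.2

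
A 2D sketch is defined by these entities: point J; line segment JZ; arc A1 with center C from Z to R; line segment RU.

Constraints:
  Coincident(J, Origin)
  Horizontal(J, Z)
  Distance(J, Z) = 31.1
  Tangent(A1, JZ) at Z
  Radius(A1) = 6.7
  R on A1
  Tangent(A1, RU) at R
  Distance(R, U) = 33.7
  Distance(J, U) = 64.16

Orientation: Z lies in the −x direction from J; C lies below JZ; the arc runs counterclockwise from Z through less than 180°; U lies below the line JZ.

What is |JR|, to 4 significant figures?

36.45

Checks: |CZ| = 6.700 ✓; |CR| = 6.700 ✓; ∠(CR, RU) = 90.00° ✓; |RU| = 33.70 ✓; |JU| = 64.16 ✓.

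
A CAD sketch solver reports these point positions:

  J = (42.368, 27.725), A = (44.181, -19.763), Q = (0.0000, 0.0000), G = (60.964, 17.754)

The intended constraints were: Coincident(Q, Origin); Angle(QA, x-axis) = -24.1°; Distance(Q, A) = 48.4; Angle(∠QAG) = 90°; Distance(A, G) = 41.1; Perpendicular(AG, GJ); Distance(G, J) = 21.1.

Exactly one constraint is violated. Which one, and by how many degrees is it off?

Perpendicular(AG, GJ) — off by 4.10°.

Q = (0.00, 0.00) ✓; QA at -24.10° ✓; |QA| = 48.40 ✓; ∠QAG = 90.00° ✓; |AG| = 41.10 ✓; ∠(AG, GJ) = 85.90° ✗; |GJ| = 21.10 ✓.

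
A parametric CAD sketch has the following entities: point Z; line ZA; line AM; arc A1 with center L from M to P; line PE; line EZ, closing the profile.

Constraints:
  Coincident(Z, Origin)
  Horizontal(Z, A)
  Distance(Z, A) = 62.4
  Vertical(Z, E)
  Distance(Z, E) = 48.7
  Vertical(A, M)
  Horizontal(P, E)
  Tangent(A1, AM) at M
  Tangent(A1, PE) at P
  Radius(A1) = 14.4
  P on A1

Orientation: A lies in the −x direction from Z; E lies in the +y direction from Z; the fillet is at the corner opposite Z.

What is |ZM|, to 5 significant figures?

71.206

The virtual corner opposite Z is at (-62.400, 48.700). Since A1 is tangent to AM there, LM ⟂ AM and the tangent condition forces LP to be normal to PE, with radius 14.4, so the center L sits 14.4 in from both sides at L = (-48.000, 34.300). That places the tangent points at M = (-62.400, 34.300) on AM and P = (-48.000, 48.700) on PE. Then |ZM| = |M − Z| = 71.206.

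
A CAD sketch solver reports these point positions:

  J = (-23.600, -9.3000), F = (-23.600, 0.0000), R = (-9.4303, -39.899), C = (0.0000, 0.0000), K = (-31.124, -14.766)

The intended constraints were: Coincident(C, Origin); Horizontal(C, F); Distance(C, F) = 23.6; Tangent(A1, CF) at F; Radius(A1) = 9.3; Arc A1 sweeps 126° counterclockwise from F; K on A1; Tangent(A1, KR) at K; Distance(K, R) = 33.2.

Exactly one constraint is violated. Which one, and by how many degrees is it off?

Tangent(A1, KR) at K — off by 4.80°.

C = (0.00, 0.00) ✓; C.y = 0.00, F.y = 0.00 ✓; |CF| = 23.60 ✓; ∠(JF, FC) = 90.00° ✓; |JF| = 9.300 ✓; bearing(J→K) − bearing(J→F) = 126.0° ✓; |JK| = 9.300 ✓; ∠(JK, KR) = 85.20° ✗; |KR| = 33.20 ✓.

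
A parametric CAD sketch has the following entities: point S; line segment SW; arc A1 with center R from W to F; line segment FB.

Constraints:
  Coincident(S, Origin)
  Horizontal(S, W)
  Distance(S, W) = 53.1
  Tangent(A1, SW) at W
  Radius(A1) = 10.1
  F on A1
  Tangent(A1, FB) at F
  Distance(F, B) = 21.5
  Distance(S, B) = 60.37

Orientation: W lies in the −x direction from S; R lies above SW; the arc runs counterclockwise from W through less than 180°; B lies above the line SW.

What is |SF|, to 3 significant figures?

45.5

Checks: |RF| = 10.10 ✓; ∠(RF, FB) = 90.00° ✓; |FB| = 21.50 ✓; |SB| = 60.37 ✓.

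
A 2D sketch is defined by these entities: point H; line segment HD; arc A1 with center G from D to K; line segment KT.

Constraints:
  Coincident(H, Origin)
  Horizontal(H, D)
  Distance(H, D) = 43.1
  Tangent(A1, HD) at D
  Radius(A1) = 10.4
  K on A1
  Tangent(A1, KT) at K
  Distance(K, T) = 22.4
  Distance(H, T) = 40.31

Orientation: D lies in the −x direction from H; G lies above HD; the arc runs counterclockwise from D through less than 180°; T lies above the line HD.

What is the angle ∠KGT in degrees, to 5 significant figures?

65.095°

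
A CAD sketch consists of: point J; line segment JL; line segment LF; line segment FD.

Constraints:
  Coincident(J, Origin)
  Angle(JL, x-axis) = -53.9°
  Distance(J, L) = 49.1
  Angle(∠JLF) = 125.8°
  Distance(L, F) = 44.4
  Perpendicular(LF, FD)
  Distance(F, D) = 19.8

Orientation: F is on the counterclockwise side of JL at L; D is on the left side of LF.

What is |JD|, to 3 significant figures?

75.8

J is at the origin; JL runs at -53.9° with length 49.1, so L = 49.1·(cos -53.9°, sin -53.9°) = (28.9, -39.7). ∠JLF = 125.8°, so LF runs at -53.9° + (180° − 125.8°) = 0.300° from the x-axis; with |LF| = 44.4, F = L + 44.4·(cos 0.300°, sin 0.300°) = (73.3, -39.4). LF ⟂ FD; with |FD| = 19.8 on the left of LF, D = F + 19.8·(-0.00524, 1.00) = (73.2, -19.6). Then |JD| = |D − J| = 75.8.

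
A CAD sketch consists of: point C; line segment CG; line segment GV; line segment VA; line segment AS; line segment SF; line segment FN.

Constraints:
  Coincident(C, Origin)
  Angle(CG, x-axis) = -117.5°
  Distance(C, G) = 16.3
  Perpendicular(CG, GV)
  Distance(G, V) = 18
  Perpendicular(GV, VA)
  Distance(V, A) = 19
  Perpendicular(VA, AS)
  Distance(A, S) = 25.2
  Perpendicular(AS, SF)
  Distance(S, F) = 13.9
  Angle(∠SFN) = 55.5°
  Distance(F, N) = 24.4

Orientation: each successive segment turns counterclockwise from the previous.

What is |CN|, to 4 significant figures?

13.17

C is at the origin; CG runs at -117.5° with length 16.3, so G = (-7.527, -14.46). CG is perpendicular to GV, so GV runs at -27.50°; with |GV| = 18.0, V = (8.440, -22.77). GV ⟂ VA, so VA runs at 62.50°; with |VA| = 19.0, A = (17.21, -5.917). VA ⟂ AS, so AS runs at 152.5°; with |AS| = 25.2, S = (-5.140, 5.720). AS ⟂ SF, so SF runs at -117.5°; with |SF| = 13.9, F = (-11.56, -6.610). ∠SFN = 55.5° gives FN at 7.000° from the x-axis; with |FN| = 24.4, N = (12.66, -3.636). Then |CN| = |N − C| = 13.17.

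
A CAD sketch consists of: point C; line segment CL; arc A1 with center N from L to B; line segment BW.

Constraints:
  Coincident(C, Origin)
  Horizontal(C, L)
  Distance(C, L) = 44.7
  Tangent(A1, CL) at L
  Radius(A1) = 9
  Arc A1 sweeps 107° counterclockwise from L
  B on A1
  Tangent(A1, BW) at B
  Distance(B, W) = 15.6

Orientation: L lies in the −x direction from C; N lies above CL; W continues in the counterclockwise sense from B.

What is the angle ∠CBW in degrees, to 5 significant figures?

124.86°

On A1, L sits at bearing -90° from N; a 107° counterclockwise sweep puts B at bearing 17°, so B = N + 9.0·(cos 17°, sin 17°) = (-36.093, 11.631). The tangent condition forces NB to be normal to BW, so BW runs along (−sin 17°, cos 17°); with |BW| = 15.6, W = (-40.654, 26.550). Then cos ∠CBW = BC·BW / (|BC||BW|), giving 124.86°.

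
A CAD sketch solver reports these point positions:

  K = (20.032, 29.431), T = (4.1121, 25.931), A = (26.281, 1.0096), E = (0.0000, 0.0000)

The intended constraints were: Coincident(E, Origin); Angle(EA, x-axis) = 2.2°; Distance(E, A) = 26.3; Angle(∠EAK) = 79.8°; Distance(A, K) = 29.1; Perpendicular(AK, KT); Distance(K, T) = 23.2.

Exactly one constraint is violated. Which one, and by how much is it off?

Distance(K, T) = 23.2 — off by 6.90.

E = (0.00, 0.00) ✓; EA at 2.200° ✓; |EA| = 26.30 ✓; ∠EAK = 79.80° ✓; |AK| = 29.10 ✓; ∠(AK, KT) = 90.00° ✓; |KT| = 16.30 ✗.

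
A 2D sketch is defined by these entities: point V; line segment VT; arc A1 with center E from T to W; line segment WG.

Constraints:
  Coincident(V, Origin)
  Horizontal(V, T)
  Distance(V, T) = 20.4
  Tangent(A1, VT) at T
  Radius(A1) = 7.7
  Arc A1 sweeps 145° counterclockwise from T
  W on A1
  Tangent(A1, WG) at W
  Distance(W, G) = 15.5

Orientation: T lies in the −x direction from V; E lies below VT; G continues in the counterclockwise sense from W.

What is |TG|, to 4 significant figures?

24.35

V is at the origin; V and T share the same y with |VT| = 20.4 and T on the −x side, so T = (-20.40, 0.000). The tangent condition forces ET to be normal to VT, so E = T + (0, -7.7) = (-20.40, -7.700). On A1, T sits at bearing 90° from E; a 145° counterclockwise sweep puts W at bearing 235°, so W = E + 7.7·(cos 235°, sin 235°) = (-24.82, -14.01). Tangency of A1 to WG means the radius EW is perpendicular to WG, so WG runs along (−sin 235°, cos 235°); with |WG| = 15.5, G = (-12.12, -22.90). Then |TG| = |G − T| = 24.35.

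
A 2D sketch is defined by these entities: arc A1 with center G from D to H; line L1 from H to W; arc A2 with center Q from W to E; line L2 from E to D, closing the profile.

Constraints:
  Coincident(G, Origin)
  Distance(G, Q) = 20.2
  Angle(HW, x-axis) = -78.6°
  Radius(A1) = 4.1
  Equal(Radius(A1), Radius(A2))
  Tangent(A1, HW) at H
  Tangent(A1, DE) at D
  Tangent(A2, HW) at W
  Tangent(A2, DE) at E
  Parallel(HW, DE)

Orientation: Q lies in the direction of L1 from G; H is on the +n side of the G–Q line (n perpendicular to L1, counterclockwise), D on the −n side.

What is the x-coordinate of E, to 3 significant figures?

-0.0264

The slot axis is L1's direction at -78.6°, so u = (cos -78.6°, sin -78.6°) = (0.198, -0.980) and n = (−sin -78.6°, cos -78.6°) = (0.980, 0.198). G is at the origin and Q lies 20.2 along u from G, so Q = 20.2·u = (3.99, -19.8). Tangency of A1 to both parallel lines with radius 4.1 puts H and D at G ± 4.1·n: H = (4.02, 0.810), D = (-4.02, -0.810). Equal radii place W and E the same way about Q: W = Q + 4.1·n = (8.01, -19.0), E = Q − 4.1·n = (-0.0264, -20.6). So E.x = -0.0264.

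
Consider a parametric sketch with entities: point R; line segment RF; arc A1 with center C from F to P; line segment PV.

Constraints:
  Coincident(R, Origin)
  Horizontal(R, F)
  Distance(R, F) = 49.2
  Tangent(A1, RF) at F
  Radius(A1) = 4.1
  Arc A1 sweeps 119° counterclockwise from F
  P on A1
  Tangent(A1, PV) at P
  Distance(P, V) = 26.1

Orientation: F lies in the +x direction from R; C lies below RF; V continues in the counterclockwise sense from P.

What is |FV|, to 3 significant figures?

30.3

R is at the origin; RF is horizontal with |RF| = 49.2 and F on the +x side, so F = (49.2, 0.00). Since A1 is tangent to RF there, CF ⟂ RF, so C = F + (0, -4.1) = (49.2, -4.10). On A1, F sits at bearing 90° from C; a 119° counterclockwise sweep puts P at bearing 209°, so P = C + 4.1·(cos 209°, sin 209°) = (45.6, -6.09). The tangent condition forces CP to be normal to PV, so PV runs along (−sin 209°, cos 209°); with |PV| = 26.1, V = (58.3, -28.9). Then |FV| = |V − F| = 30.3.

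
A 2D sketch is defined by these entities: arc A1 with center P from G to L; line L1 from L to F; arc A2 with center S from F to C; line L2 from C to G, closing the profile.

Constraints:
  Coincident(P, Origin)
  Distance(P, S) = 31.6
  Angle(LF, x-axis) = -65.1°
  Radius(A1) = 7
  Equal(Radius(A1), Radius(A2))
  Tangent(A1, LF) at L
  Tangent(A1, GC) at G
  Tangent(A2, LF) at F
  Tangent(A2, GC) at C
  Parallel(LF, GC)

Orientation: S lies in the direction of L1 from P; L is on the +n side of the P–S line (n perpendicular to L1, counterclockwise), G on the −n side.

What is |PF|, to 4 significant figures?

32.37

Tangency of A1 to both parallel lines with radius 7.0 puts L and G at P ± 7.0·n: L = (6.349, 2.947), G = (-6.349, -2.947). Equal radii place F and C the same way about S: F = S + 7.0·n = (19.65, -25.72), C = S − 7.0·n = (6.955, -31.61). Then |PF| = |F − P| = 32.37.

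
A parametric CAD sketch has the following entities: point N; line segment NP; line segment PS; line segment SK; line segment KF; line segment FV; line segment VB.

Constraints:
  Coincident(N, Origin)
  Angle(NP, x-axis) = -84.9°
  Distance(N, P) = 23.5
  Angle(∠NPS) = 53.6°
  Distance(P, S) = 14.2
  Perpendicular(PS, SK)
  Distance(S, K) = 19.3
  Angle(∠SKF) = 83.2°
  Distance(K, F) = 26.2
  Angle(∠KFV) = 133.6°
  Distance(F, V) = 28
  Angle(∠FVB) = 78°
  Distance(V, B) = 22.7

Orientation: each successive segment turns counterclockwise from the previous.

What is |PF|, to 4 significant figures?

20.05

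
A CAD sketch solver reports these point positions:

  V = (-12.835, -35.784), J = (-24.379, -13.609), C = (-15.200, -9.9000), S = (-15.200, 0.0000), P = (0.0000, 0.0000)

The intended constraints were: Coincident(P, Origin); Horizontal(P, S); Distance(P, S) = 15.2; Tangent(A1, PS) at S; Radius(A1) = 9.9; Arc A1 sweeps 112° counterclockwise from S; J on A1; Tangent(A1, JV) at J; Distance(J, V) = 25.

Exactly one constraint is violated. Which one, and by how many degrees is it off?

Tangent(A1, JV) at J — off by 5.50°.

P = (0.00, 0.00) ✓; P.y = 0.00, S.y = 0.00 ✓; |PS| = 15.20 ✓; ∠(CS, SP) = 90.00° ✓; |CS| = 9.900 ✓; bearing(C→J) − bearing(C→S) = 112.0° ✓; |CJ| = 9.900 ✓; ∠(CJ, JV) = 84.50° ✗; |JV| = 25.00 ✓.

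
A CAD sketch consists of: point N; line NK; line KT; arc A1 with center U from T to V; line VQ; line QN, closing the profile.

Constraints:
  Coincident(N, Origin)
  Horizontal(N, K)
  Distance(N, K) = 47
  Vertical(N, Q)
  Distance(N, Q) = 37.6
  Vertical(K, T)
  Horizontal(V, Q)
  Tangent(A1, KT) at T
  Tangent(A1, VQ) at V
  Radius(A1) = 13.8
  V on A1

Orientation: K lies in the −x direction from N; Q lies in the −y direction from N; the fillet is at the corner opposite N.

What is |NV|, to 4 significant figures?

50.16

N is at the origin; N and K share the same y with |NK| = 47.0 and K on the −x side, so K = (-47.00, 0.000). N and Q share the same x with |NQ| = 37.6 and Q on the −y side, so Q = (0.000, -37.60). The virtual corner opposite N is at (-47.00, -37.60). Tangency of A1 to KT means the radius UT is perpendicular to KT and since A1 is tangent to VQ there, UV ⟂ VQ, with radius 13.8, so the center U sits 13.8 in from both sides at U = (-33.20, -23.80). That places the tangent points at T = (-47.00, -23.80) on KT and V = (-33.20, -37.60) on VQ. Then |NV| = |V − N| = 50.16.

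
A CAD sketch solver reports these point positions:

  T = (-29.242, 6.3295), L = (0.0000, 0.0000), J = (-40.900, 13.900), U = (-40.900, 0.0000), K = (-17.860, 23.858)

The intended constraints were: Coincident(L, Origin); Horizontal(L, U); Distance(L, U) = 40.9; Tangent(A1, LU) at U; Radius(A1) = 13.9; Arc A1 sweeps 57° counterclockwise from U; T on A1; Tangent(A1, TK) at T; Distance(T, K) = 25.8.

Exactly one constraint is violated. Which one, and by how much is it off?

Distance(T, K) = 25.8 — off by 4.90.

L = (0.00, 0.00) ✓; L.y = 0.00, U.y = 0.00 ✓; |LU| = 40.90 ✓; ∠(JU, UL) = 90.00° ✓; |JU| = 13.90 ✓; bearing(J→T) − bearing(J→U) = 57.00° ✓; |JT| = 13.90 ✓; ∠(JT, TK) = 90.00° ✓; |TK| = 20.90 ✗.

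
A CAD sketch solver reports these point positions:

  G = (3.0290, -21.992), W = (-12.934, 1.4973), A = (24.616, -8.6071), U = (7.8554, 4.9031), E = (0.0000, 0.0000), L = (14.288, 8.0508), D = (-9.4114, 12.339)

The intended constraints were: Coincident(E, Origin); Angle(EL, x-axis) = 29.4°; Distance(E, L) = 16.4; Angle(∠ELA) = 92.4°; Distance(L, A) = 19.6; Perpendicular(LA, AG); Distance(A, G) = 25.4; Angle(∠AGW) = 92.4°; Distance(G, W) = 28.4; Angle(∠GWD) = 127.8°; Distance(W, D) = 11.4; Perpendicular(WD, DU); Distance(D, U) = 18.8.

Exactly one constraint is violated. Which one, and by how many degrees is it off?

Perpendicular(WD, DU) — off by 5.30°.

E = (0.00, 0.00) ✓; EL at 29.40° ✓; |EL| = 16.40 ✓; ∠ELA = 92.40° ✓; |LA| = 19.60 ✓; ∠(LA, AG) = 90.00° ✓; |AG| = 25.40 ✓; ∠AGW = 92.40° ✓; |GW| = 28.40 ✓; ∠GWD = 127.8° ✓; |WD| = 11.40 ✓; ∠(WD, DU) = 95.30° ✗; |DU| = 18.80 ✓.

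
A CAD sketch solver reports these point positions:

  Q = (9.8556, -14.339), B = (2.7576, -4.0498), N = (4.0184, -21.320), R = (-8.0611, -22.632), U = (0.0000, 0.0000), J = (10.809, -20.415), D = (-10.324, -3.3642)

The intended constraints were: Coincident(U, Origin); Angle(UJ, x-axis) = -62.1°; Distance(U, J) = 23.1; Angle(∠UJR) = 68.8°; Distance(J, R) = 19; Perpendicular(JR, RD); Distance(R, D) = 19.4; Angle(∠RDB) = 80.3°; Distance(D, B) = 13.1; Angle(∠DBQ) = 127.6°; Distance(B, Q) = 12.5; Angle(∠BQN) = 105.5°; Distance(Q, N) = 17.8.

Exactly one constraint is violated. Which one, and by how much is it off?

Distance(Q, N) = 17.8 — off by 8.70.

U = (0.00, 0.00) ✓; UJ at -62.10° ✓; |UJ| = 23.10 ✓; ∠UJR = 68.80° ✓; |JR| = 19.00 ✓; ∠(JR, RD) = 90.00° ✓; |RD| = 19.40 ✓; ∠RDB = 80.30° ✓; |DB| = 13.10 ✓; ∠DBQ = 127.6° ✓; |BQ| = 12.50 ✓; ∠BQN = 105.5° ✓; |QN| = 9.100 ✗.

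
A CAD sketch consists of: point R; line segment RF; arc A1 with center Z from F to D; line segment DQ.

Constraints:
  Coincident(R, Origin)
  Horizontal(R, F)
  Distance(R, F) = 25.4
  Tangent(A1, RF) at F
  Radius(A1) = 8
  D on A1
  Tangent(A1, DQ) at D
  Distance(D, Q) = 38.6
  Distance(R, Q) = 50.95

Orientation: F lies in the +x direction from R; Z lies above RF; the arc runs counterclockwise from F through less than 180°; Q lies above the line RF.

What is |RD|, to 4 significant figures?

34.62

Checks: |RF| = 25.40 ✓; |ZD| = 8.000 ✓; ∠(ZD, DQ) = 90.00° ✓; |DQ| = 38.60 ✓; |RQ| = 50.95 ✓.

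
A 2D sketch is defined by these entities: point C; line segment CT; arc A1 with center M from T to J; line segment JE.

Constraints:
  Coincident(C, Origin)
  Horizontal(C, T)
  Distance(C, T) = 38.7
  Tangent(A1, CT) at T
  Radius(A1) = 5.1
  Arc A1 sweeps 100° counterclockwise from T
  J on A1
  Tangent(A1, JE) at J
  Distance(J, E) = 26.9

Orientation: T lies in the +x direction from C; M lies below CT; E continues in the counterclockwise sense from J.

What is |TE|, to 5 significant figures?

32.479

C is at the origin; CT is horizontal with |CT| = 38.7 and T on the +x side, so T = (38.700, 0.0000). A1 meets CT tangentially, so MT is at right angles to CT, so M = T + (0, -5.1) = (38.700, -5.1000). On A1, T sits at bearing 90° from M; a 100° counterclockwise sweep puts J at bearing 190°, so J = M + 5.1·(cos 190°, sin 190°) = (33.677, -5.9856). Since A1 is tangent to JE there, MJ ⟂ JE, so JE runs along (−sin 190°, cos 190°); with |JE| = 26.9, E = (38.349, -32.477). Then |TE| = |E − T| = 32.479.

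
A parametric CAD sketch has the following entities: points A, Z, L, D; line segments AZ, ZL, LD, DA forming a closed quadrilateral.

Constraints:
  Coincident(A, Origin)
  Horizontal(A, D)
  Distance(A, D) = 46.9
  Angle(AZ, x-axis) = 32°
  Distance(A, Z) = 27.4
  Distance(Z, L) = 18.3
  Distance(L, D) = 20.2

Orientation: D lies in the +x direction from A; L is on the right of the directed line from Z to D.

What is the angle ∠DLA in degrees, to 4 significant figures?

163.2°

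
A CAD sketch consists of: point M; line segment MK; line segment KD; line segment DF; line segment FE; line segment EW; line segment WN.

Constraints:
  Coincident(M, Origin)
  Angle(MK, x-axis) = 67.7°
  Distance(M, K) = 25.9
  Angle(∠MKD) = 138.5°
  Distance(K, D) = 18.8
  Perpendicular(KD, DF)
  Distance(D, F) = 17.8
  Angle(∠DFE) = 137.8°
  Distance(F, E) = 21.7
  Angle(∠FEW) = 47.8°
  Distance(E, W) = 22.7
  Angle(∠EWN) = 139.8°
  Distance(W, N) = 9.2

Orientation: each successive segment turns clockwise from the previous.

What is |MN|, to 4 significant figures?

29.83

∠FEW = 47.8° gives EW at 121.8° from the x-axis; with |EW| = 22.7, W = (16.61, 14.73). ∠EWN = 139.8° gives WN at 81.60° from the x-axis; with |WN| = 9.2, N = (17.96, 23.83). Then |MN| = |N − M| = 29.83.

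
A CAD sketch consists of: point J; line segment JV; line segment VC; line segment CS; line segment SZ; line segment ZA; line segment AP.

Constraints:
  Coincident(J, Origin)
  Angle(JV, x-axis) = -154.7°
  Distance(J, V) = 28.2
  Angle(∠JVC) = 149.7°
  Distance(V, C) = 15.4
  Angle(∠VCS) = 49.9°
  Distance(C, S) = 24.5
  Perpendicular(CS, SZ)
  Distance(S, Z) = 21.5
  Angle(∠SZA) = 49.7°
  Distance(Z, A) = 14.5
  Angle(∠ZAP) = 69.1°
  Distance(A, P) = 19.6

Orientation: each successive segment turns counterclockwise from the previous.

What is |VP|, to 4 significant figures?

22.61

∠SZA = 49.7° gives ZA at -134.0° from the x-axis; with |ZA| = 14.5, A = (-22.02, -11.36). ∠ZAP = 69.1° gives AP at -23.10° from the x-axis; with |AP| = 19.6, P = (-3.996, -19.05). Then |VP| = |P − V| = 22.61.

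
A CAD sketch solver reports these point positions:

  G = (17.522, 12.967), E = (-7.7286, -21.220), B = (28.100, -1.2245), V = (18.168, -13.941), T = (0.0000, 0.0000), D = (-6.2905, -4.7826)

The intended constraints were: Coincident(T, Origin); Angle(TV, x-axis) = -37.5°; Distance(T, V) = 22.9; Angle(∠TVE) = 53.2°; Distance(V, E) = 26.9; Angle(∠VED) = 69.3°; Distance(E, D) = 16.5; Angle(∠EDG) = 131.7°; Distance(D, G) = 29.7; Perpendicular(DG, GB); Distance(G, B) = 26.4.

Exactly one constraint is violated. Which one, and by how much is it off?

Distance(G, B) = 26.4 — off by 8.70.

T = (0.00, 0.00) ✓; TV at -37.50° ✓; |TV| = 22.90 ✓; ∠TVE = 53.20° ✓; |VE| = 26.90 ✓; ∠VED = 69.30° ✓; |ED| = 16.50 ✓; ∠EDG = 131.7° ✓; |DG| = 29.70 ✓; ∠(DG, GB) = 90.00° ✓; |GB| = 17.70 ✗.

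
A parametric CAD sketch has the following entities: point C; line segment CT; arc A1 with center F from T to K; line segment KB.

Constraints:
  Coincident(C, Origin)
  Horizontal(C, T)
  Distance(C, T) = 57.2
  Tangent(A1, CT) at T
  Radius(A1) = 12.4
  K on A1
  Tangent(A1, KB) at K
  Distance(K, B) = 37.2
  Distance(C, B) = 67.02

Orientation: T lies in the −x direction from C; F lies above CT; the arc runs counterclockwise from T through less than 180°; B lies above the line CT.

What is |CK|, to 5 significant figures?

46.502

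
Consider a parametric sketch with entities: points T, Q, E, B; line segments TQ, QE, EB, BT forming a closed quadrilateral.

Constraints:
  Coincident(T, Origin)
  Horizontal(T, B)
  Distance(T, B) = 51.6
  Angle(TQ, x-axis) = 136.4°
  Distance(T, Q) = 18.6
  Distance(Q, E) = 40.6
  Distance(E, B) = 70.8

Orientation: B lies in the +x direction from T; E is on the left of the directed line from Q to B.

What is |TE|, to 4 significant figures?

50.45

T is at the origin; TB is horizontal with |TB| = 51.6 and B in +x, so B = (51.6, 0). TQ runs at 136.4° with |TQ| = 18.6, so Q = (-13.47, 12.83). E is determined by |QE| = 40.6 and |EB| = 70.8 together: it lies at the intersection of circle(Q, 40.6) and circle(B, 70.8). With |QB| = 66.32, the foot of the radical line on QB is 7.798 from Q and the perpendicular offset is √(40.6² − 7.798²) = 39.84. Taking the left-of-QB solution: E = (1.887, 50.41).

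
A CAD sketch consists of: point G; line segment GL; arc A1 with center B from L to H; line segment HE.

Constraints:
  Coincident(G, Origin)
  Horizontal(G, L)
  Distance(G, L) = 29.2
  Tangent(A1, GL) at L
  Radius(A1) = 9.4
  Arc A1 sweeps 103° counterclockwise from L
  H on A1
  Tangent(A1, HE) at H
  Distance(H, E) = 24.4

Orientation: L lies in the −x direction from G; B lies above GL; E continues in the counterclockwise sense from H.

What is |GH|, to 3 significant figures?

23.1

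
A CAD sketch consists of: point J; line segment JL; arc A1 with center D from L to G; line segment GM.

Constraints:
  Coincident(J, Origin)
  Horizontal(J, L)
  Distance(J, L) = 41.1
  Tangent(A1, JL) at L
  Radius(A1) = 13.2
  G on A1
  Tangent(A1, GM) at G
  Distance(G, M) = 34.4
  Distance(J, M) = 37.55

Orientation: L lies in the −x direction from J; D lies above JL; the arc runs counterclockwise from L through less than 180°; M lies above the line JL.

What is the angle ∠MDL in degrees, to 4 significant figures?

127.5°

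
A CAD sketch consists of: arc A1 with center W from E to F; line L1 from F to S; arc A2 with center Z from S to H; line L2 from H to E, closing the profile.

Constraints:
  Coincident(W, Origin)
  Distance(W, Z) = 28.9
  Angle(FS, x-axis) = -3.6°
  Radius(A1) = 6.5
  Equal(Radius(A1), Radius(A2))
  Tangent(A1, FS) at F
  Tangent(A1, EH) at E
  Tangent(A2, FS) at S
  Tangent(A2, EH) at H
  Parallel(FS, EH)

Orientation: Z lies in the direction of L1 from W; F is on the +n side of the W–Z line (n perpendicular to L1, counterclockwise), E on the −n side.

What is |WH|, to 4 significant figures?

29.62

The slot axis is L1's direction at -3.6°, so u = (cos -3.6°, sin -3.6°) = (0.9980, -0.06279) and n = (−sin -3.6°, cos -3.6°) = (0.06279, 0.9980). W is at the origin and Z lies 28.9 along u from W, so Z = 28.9·u = (28.84, -1.815). Tangency of A1 to both parallel lines with radius 6.5 puts F and E at W ± 6.5·n: F = (0.4081, 6.487), E = (-0.4081, -6.487). Equal radii place S and H the same way about Z: S = Z + 6.5·n = (29.25, 4.673), H = Z − 6.5·n = (28.43, -8.302). Then |WH| = |H − W| = 29.62.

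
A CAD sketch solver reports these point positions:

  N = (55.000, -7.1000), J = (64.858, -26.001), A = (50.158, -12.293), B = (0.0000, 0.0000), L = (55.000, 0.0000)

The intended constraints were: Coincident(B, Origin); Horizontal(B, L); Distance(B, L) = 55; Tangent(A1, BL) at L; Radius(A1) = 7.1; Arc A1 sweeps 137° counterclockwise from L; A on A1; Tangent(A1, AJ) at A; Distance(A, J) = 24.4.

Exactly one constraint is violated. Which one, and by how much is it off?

Distance(A, J) = 24.4 — off by 4.30.

B = (0.00, 0.00) ✓; B.y = 0.00, L.y = 0.00 ✓; |BL| = 55.00 ✓; ∠(NL, LB) = 90.00° ✓; |NL| = 7.100 ✓; bearing(N→A) − bearing(N→L) = 137.0° ✓; |NA| = 7.100 ✓; ∠(NA, AJ) = 90.00° ✓; |AJ| = 20.10 ✗.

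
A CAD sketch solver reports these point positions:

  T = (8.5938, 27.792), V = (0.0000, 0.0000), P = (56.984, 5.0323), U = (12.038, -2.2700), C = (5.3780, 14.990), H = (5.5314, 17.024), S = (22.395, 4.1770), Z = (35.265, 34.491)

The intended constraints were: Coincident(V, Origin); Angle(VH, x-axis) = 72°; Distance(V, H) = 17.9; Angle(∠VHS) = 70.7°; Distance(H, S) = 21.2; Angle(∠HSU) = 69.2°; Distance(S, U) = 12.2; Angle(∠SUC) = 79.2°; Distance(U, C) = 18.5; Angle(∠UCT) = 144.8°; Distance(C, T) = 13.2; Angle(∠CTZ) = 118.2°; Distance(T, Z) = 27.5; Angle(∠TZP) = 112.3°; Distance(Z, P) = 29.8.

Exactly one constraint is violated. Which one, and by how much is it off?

Distance(Z, P) = 29.8 — off by 6.80.

V = (0.00, 0.00) ✓; VH at 72.00° ✓; |VH| = 17.90 ✓; ∠VHS = 70.70° ✓; |HS| = 21.20 ✓; ∠HSU = 69.20° ✓; |SU| = 12.20 ✓; ∠SUC = 79.20° ✓; |UC| = 18.50 ✓; ∠UCT = 144.8° ✓; |CT| = 13.20 ✓; ∠CTZ = 118.2° ✓; |TZ| = 27.50 ✓; ∠TZP = 112.3° ✓; |ZP| = 36.60 ✗.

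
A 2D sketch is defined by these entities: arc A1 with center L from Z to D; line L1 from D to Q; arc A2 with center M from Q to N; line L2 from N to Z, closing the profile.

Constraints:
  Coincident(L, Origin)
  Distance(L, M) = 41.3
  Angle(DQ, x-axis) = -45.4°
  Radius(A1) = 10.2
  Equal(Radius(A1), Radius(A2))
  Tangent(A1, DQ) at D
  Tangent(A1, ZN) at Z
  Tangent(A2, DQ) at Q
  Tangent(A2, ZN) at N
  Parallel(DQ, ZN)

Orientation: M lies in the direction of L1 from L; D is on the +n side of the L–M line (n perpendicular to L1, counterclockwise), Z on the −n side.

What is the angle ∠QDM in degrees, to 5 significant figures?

13.873°

The slot axis is L1's direction at -45.4°, so u = (cos -45.4°, sin -45.4°) = (0.70215, -0.71203) and n = (−sin -45.4°, cos -45.4°) = (0.71203, 0.70215). L is at the origin and M lies 41.3 along u from L, so M = 41.3·u = (28.999, -29.407). Tangency of A1 to both parallel lines with radius 10.2 puts D and Z at L ± 10.2·n: D = (7.2627, 7.1620), Z = (-7.2627, -7.1620). Equal radii place Q and N the same way about M: Q = M + 10.2·n = (36.262, -22.245), N = M − 10.2·n = (21.736, -36.569). Then cos ∠QDM = DQ·DM / (|DQ||DM|), giving 13.873°.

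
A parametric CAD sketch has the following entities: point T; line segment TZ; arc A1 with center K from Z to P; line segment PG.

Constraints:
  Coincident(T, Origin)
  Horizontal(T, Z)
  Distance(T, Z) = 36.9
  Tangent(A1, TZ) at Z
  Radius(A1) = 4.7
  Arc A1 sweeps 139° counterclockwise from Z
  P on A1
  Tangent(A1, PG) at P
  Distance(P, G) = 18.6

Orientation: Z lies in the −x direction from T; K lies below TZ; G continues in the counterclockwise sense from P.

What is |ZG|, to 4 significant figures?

23.20

T is at the origin; T and Z share the same y with |TZ| = 36.9 and Z on the −x side, so Z = (-36.90, 0.000). The tangent condition forces KZ to be normal to TZ, so K = Z + (0, -4.7) = (-36.90, -4.700). On A1, Z sits at bearing 90° from K; a 139° counterclockwise sweep puts P at bearing 229°, so P = K + 4.7·(cos 229°, sin 229°) = (-39.98, -8.247). The tangent condition forces KP to be normal to PG, so PG runs along (−sin 229°, cos 229°); with |PG| = 18.6, G = (-25.95, -20.45). Then |ZG| = |G − Z| = 23.20.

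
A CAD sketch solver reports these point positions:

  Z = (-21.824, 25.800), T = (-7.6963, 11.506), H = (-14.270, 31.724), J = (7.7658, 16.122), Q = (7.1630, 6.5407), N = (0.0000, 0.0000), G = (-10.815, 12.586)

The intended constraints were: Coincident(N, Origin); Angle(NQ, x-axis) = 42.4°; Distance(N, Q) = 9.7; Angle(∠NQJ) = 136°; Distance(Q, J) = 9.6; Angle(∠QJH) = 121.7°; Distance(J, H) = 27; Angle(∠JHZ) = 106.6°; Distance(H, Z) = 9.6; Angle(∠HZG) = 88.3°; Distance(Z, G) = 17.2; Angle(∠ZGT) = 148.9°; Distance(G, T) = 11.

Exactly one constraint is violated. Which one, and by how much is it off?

Distance(G, T) = 11 — off by 7.70.

N = (0.00, 0.00) ✓; NQ at 42.40° ✓; |NQ| = 9.700 ✓; ∠NQJ = 136.0° ✓; |QJ| = 9.600 ✓; ∠QJH = 121.7° ✓; |JH| = 27.00 ✓; ∠JHZ = 106.6° ✓; |HZ| = 9.600 ✓; ∠HZG = 88.31° ✓; |ZG| = 17.20 ✓; ∠ZGT = 148.9° ✓; |GT| = 3.300 ✗.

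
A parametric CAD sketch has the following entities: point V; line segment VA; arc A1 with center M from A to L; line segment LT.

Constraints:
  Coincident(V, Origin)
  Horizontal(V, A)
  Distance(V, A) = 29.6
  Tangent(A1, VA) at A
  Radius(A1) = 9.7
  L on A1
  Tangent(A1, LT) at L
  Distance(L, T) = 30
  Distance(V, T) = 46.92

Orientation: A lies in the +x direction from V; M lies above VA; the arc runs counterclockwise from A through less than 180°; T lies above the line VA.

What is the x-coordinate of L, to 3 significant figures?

38.1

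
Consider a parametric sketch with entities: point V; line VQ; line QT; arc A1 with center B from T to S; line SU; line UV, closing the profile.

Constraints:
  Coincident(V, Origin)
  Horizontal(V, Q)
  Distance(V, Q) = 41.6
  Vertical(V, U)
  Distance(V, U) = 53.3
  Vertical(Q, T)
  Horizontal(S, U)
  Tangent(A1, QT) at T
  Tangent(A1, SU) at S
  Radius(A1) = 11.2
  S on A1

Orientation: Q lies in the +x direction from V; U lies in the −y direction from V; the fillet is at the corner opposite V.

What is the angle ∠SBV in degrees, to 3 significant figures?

144°

The virtual corner opposite V is at (41.6, -53.3). A1 meets QT tangentially, so BT is at right angles to QT and the tangent condition forces BS to be normal to SU, with radius 11.2, so the center B sits 11.2 in from both sides at B = (30.4, -42.1). That places the tangent points at T = (41.6, -42.1) on QT and S = (30.4, -53.3) on SU. Then cos ∠SBV = BS·BV / (|BS||BV|), giving 144°.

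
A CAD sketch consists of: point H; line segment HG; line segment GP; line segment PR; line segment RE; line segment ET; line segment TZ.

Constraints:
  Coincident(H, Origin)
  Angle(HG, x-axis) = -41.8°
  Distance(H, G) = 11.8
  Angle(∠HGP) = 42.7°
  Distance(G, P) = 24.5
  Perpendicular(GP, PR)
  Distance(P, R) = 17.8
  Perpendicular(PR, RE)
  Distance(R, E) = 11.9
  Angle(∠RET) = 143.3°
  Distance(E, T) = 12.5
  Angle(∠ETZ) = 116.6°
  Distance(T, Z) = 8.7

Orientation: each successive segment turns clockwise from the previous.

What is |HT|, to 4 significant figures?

6.523

H is at the origin; HG runs at -41.8° with length 11.8, so G = (8.797, -7.865). ∠HGP = 42.7° gives GP at -179.1° from the x-axis; with |GP| = 24.5, P = (-15.70, -8.250). GP ⟂ PR, so PR runs at 90.90°; with |PR| = 17.8, R = (-15.98, 9.548). PR is perpendicular to RE, so RE runs at 0.9000°; with |RE| = 11.9, E = (-4.081, 9.735). ∠RET = 143.3° gives ET at -35.80° from the x-axis; with |ET| = 12.5, T = (6.057, 2.423). Then |HT| = |T − H| = 6.523.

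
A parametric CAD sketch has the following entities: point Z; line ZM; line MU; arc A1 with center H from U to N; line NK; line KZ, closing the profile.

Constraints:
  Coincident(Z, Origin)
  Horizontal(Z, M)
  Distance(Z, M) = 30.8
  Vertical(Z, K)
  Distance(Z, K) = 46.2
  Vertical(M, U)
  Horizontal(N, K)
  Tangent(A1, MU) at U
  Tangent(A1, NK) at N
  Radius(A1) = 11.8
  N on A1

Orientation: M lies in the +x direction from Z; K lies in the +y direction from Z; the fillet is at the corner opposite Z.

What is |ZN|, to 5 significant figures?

49.954

Z is at the origin; ZM is horizontal with |ZM| = 30.8 and M on the +x side, so M = (30.800, 0.0000). Z and K share the same x with |ZK| = 46.2 and K on the +y side, so K = (0.0000, 46.200). The virtual corner opposite Z is at (30.800, 46.200). Tangency of A1 to MU means the radius HU is perpendicular to MU and the tangent condition forces HN to be normal to NK, with radius 11.8, so the center H sits 11.8 in from both sides at H = (19.000, 34.400). That places the tangent points at U = (30.800, 34.400) on MU and N = (19.000, 46.200) on NK. Then |ZN| = |N − Z| = 49.954.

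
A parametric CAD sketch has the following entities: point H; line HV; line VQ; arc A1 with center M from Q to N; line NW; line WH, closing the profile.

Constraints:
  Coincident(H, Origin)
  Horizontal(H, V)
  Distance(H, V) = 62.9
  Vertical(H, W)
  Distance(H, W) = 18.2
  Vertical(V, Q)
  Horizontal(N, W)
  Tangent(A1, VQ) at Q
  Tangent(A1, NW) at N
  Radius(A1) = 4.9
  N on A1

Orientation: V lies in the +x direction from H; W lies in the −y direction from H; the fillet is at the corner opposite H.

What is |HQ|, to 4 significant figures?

64.29

H is at the origin; H and V share the same y with |HV| = 62.9 and V on the +x side, so V = (62.90, 0.000). HW is vertical with |HW| = 18.2 and W on the −y side, so W = (0.000, -18.20). The virtual corner opposite H is at (62.90, -18.20). A1 meets VQ tangentially, so MQ is at right angles to VQ and since A1 is tangent to NW there, MN ⟂ NW, with radius 4.9, so the center M sits 4.9 in from both sides at M = (58.00, -13.30). That places the tangent points at Q = (62.90, -13.30) on VQ and N = (58.00, -18.20) on NW. Then |HQ| = |Q − H| = 64.29.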